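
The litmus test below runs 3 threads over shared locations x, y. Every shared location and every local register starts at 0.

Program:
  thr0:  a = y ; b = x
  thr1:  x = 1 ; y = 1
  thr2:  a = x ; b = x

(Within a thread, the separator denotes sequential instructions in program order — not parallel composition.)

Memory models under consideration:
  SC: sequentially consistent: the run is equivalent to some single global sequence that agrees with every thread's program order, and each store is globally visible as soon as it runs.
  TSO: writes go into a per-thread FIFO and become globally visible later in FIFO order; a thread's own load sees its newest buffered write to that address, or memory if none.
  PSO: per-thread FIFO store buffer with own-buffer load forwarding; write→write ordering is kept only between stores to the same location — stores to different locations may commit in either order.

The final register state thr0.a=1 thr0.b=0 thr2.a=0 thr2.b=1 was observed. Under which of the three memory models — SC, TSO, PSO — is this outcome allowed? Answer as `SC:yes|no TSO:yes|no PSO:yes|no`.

SC:no TSO:no PSO:yes

outcome vector order: (thr0.a,thr0.b,thr2.a,thr2.b)
under SC → 0/0/0/0, 0/0/0/1, 0/0/1/1, 0/1/0/0, 0/1/0/1, 0/1/1/1, 1/1/0/0, 1/1/0/1, 1/1/1/1
under TSO → 0/0/0/0, 0/0/0/1, 0/0/1/1, 0/1/0/0, 0/1/0/1, 0/1/1/1, 1/1/0/0, 1/1/0/1, 1/1/1/1
under PSO → 0/0/0/0, 0/0/0/1, 0/0/1/1, 0/1/0/0, 0/1/0/1, 0/1/1/1, 1/0/0/0, 1/0/0/1, 1/0/1/1, 1/1/0/0, 1/1/0/1, 1/1/1/1
target 1/0/0/1 ∈ {PSO}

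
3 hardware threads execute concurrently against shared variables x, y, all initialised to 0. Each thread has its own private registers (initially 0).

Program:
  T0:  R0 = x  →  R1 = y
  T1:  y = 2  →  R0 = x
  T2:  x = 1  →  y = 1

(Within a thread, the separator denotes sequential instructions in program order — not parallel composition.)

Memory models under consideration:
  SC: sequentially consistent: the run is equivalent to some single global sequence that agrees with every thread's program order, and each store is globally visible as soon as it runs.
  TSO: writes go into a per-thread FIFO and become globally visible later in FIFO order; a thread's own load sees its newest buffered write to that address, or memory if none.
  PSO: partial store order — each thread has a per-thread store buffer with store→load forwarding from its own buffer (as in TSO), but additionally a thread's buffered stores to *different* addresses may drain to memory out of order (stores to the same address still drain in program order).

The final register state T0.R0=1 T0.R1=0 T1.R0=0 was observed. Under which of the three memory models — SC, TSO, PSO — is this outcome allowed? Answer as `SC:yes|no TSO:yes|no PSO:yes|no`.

outcome vector order: (T0.R0,T0.R1,T1.R0)
under SC → 000, 001, 010, 011, 020, 021, 101, 110, 111, 120, 121
under TSO → 000, 001, 010, 011, 020, 021, 100, 101, 110, 111, 120, 121
under PSO → 000, 001, 010, 011, 020, 021, 100, 101, 110, 111, 120, 121
target 100 ∈ {TSO,PSO}

SC:no TSO:yes PSO:yes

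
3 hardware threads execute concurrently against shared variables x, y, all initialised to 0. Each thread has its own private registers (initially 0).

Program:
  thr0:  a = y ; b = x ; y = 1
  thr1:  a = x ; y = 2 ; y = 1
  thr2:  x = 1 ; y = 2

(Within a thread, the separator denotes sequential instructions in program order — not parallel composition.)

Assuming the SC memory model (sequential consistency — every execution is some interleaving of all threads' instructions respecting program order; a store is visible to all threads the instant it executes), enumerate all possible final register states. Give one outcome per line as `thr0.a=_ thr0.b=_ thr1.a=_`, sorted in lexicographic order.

thr0.a=0 thr0.b=0 thr1.a=0
thr0.a=0 thr0.b=0 thr1.a=1
thr0.a=0 thr0.b=1 thr1.a=0
thr0.a=0 thr0.b=1 thr1.a=1
thr0.a=1 thr0.b=0 thr1.a=0
thr0.a=1 thr0.b=1 thr1.a=0
thr0.a=1 thr0.b=1 thr1.a=1
thr0.a=2 thr0.b=0 thr1.a=0
thr0.a=2 thr0.b=1 thr1.a=0
thr0.a=2 thr0.b=1 thr1.a=1

outcome vector order: (thr0.a,thr0.b,thr1.a)
|SC outcomes| = 10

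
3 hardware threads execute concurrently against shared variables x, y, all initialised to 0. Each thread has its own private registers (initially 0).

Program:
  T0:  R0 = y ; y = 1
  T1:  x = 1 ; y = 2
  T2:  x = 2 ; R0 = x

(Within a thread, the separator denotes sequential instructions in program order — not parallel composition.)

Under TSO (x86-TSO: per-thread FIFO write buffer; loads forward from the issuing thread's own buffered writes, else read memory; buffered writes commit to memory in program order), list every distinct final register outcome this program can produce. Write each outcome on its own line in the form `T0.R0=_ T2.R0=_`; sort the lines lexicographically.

T0.R0=0 T2.R0=1
T0.R0=0 T2.R0=2
T0.R0=2 T2.R0=1
T0.R0=2 T2.R0=2

outcome vector order: (T0.R0,T2.R0)
|TSO outcomes| = 4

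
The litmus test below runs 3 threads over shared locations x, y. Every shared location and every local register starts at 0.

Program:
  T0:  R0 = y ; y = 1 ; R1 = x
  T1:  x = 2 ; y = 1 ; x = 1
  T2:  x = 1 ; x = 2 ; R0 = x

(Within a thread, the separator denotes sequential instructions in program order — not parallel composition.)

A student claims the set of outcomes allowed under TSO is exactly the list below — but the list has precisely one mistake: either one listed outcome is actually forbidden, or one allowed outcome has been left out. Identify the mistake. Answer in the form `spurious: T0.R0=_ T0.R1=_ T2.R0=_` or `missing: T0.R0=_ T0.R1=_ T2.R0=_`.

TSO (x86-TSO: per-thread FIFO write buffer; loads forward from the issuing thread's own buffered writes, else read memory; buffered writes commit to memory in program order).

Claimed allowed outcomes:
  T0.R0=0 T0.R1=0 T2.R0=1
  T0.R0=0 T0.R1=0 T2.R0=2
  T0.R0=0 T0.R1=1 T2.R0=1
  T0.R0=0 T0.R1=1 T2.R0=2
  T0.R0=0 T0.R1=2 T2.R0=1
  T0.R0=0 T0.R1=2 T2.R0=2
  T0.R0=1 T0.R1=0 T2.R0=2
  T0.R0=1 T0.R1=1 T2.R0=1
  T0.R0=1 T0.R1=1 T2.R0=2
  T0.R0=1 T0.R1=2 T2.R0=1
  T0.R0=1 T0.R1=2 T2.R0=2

outcome vector order: (T0.R0,T0.R1,T2.R0)
TSO (10): 0/0/1; 0/0/2; 0/1/1; 0/1/2; 0/2/1; 0/2/2; 1/1/1; 1/1/2; 1/2/1; 1/2/2
claimed∖TSO = {1/0/2}

spurious: T0.R0=1 T0.R1=0 T2.R0=2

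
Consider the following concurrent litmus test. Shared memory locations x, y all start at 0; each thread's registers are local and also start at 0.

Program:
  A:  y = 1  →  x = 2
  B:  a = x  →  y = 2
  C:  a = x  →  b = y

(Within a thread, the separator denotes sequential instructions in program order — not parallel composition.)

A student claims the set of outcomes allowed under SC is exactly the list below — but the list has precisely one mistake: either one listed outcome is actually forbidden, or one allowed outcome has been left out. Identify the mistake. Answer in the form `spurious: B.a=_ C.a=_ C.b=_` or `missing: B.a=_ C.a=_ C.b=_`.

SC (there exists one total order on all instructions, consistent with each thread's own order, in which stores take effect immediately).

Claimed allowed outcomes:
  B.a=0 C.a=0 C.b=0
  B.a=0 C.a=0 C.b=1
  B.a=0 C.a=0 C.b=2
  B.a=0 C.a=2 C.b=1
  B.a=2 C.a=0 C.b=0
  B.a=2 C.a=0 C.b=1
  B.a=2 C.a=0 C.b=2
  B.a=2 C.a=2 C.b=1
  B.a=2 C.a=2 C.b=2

outcome vector order: (B.a,C.a,C.b)
SC: 10 outcomes — {000, 001, 002, 021, 022, 200, 201, 202, 221, 222}
SC∖claimed = {022}

missing: B.a=0 C.a=2 C.b=2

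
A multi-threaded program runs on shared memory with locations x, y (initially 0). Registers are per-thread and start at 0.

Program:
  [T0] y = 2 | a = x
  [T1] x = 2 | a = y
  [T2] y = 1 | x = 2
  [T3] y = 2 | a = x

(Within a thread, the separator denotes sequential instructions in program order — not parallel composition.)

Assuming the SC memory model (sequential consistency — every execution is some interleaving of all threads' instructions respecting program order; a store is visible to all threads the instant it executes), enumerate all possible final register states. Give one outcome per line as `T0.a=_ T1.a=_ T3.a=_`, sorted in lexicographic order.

T0.a=0 T1.a=1 T3.a=0
T0.a=0 T1.a=1 T3.a=2
T0.a=0 T1.a=2 T3.a=0
T0.a=0 T1.a=2 T3.a=2
T0.a=2 T1.a=0 T3.a=2
T0.a=2 T1.a=1 T3.a=0
T0.a=2 T1.a=1 T3.a=2
T0.a=2 T1.a=2 T3.a=0
T0.a=2 T1.a=2 T3.a=2

outcome vector order: (T0.a,T1.a,T3.a)
|SC outcomes| = 9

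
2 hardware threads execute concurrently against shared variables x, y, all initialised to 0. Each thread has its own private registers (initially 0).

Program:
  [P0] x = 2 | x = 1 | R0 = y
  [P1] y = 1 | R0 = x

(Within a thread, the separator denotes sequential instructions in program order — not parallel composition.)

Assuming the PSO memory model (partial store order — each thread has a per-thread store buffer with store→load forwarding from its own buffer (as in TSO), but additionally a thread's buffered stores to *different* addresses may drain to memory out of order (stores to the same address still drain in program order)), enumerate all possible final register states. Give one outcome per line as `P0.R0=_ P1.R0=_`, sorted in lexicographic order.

P0.R0=0 P1.R0=0
P0.R0=0 P1.R0=1
P0.R0=0 P1.R0=2
P0.R0=1 P1.R0=0
P0.R0=1 P1.R0=1
P0.R0=1 P1.R0=2

outcome vector order: (P0.R0,P1.R0)
|PSO outcomes| = 6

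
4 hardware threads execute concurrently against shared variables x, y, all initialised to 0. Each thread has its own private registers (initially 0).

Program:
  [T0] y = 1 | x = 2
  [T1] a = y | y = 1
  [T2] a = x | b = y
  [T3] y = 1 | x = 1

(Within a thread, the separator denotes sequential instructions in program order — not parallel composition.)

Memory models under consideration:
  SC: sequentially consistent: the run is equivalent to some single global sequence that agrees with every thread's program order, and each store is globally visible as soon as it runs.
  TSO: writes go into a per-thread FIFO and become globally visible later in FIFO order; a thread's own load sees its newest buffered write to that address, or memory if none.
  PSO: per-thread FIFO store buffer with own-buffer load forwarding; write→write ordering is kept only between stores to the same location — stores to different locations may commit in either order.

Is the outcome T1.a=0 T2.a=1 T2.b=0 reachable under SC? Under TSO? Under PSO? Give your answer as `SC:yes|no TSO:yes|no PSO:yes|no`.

SC:no TSO:no PSO:yes

outcome vector order: (T1.a,T2.a,T2.b)
SC (8): 0/0/0 0/0/1 0/1/1 0/2/1 1/0/0 1/0/1 1/1/1 1/2/1
TSO (8): 0/0/0 0/0/1 0/1/1 0/2/1 1/0/0 1/0/1 1/1/1 1/2/1
PSO (12): 0/0/0 0/0/1 0/1/0 0/1/1 0/2/0 0/2/1 1/0/0 1/0/1 1/1/0 1/1/1 1/2/0 1/2/1
target 0/1/0 ∈ {PSO}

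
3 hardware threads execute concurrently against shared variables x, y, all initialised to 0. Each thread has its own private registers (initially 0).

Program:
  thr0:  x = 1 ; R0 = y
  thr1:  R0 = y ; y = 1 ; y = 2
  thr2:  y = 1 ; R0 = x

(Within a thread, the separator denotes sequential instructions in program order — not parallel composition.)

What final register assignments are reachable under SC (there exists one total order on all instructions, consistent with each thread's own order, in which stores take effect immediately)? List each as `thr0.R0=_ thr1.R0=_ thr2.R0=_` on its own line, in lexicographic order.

thr0.R0=0 thr1.R0=0 thr2.R0=1
thr0.R0=0 thr1.R0=1 thr2.R0=1
thr0.R0=1 thr1.R0=0 thr2.R0=0
thr0.R0=1 thr1.R0=0 thr2.R0=1
thr0.R0=1 thr1.R0=1 thr2.R0=0
thr0.R0=1 thr1.R0=1 thr2.R0=1
thr0.R0=2 thr1.R0=0 thr2.R0=0
thr0.R0=2 thr1.R0=0 thr2.R0=1
thr0.R0=2 thr1.R0=1 thr2.R0=0
thr0.R0=2 thr1.R0=1 thr2.R0=1

outcome vector order: (thr0.R0,thr1.R0,thr2.R0)
|SC outcomes| = 10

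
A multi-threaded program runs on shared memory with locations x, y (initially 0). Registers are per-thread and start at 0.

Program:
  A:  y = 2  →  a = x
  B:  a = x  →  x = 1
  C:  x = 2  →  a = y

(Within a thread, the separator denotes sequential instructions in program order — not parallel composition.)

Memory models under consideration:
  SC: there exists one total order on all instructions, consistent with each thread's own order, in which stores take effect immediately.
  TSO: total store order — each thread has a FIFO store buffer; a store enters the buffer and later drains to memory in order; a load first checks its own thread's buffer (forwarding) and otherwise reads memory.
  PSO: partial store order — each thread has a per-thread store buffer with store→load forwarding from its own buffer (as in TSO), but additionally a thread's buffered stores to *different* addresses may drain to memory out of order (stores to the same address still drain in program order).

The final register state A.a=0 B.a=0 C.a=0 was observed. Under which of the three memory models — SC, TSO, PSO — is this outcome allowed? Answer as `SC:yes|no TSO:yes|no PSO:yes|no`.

SC:no TSO:yes PSO:yes

outcome vector order: (A.a,B.a,C.a)
SC (10): 0/0/2, 0/2/2, 1/0/0, 1/0/2, 1/2/0, 1/2/2, 2/0/0, 2/0/2, 2/2/0, 2/2/2
TSO (12): 0/0/0, 0/0/2, 0/2/0, 0/2/2, 1/0/0, 1/0/2, 1/2/0, 1/2/2, 2/0/0, 2/0/2, 2/2/0, 2/2/2
PSO (12): 0/0/0, 0/0/2, 0/2/0, 0/2/2, 1/0/0, 1/0/2, 1/2/0, 1/2/2, 2/0/0, 2/0/2, 2/2/0, 2/2/2
target 0/0/0 ∈ {TSO,PSO}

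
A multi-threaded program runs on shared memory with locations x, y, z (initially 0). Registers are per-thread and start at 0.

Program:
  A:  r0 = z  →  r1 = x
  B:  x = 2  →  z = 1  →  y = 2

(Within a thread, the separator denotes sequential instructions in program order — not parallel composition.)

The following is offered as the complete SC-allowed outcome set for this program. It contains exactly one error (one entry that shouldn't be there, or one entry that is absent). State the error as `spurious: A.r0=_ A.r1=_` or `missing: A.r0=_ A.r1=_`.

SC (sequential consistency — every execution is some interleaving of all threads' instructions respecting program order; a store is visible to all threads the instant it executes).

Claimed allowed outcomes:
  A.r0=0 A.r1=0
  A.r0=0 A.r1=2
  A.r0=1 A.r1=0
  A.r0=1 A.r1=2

outcome vector order: (A.r0,A.r1)
SC: 3 outcomes — {0/0 0/2 1/2}
claimed∖SC = {1/0}

spurious: A.r0=1 A.r1=0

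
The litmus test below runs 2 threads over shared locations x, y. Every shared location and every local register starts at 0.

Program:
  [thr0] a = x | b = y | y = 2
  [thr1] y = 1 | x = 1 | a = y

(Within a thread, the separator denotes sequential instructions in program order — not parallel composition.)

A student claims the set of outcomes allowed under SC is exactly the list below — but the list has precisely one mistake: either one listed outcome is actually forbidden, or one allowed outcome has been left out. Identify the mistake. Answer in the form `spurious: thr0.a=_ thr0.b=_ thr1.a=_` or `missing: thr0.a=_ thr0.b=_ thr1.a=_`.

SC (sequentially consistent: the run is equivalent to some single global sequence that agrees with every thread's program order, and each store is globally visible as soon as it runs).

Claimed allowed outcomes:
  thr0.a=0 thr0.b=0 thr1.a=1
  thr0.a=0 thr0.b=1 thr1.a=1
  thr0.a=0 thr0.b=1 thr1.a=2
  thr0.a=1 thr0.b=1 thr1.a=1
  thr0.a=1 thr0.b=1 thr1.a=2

missing: thr0.a=0 thr0.b=0 thr1.a=2

outcome vector order: (thr0.a,thr0.b,thr1.a)
[SC] allowed = {(0,0,1) (0,0,2) (0,1,1) (0,1,2) (1,1,1) (1,1,2)}
SC∖claimed = {(0,0,2)}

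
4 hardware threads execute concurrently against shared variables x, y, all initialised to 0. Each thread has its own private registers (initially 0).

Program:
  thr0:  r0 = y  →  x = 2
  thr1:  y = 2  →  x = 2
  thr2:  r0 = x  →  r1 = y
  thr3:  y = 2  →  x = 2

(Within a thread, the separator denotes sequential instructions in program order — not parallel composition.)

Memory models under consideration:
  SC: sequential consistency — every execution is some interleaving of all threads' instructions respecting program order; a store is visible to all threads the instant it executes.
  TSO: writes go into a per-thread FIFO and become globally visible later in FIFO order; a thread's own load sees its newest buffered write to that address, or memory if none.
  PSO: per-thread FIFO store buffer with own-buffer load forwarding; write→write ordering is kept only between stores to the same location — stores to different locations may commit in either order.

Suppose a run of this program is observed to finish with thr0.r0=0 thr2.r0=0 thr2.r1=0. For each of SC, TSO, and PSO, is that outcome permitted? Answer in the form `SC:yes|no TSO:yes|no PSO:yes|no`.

outcome vector order: (thr0.r0,thr2.r0,thr2.r1)
under SC → (0,0,0) (0,0,2) (0,2,0) (0,2,2) (2,0,0) (2,0,2) (2,2,2)
under TSO → (0,0,0) (0,0,2) (0,2,0) (0,2,2) (2,0,0) (2,0,2) (2,2,2)
under PSO → (0,0,0) (0,0,2) (0,2,0) (0,2,2) (2,0,0) (2,0,2) (2,2,0) (2,2,2)
target (0,0,0) ∈ {SC,TSO,PSO}

SC:yes TSO:yes PSO:yes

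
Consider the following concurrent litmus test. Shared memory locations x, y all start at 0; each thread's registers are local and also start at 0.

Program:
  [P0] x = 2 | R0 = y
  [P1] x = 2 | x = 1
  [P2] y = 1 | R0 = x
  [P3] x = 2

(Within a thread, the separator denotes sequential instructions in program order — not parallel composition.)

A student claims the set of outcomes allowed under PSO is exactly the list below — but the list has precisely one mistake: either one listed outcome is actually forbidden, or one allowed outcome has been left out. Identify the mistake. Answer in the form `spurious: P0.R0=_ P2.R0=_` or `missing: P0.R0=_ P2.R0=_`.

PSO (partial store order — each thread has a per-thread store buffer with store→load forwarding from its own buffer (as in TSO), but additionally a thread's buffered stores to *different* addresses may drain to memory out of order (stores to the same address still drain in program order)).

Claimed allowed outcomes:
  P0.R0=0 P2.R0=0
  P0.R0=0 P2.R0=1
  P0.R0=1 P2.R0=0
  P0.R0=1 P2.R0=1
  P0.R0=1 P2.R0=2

missing: P0.R0=0 P2.R0=2

outcome vector order: (P0.R0,P2.R0)
[PSO] allowed = {0/0, 0/1, 0/2, 1/0, 1/1, 1/2}
PSO∖claimed = {0/2}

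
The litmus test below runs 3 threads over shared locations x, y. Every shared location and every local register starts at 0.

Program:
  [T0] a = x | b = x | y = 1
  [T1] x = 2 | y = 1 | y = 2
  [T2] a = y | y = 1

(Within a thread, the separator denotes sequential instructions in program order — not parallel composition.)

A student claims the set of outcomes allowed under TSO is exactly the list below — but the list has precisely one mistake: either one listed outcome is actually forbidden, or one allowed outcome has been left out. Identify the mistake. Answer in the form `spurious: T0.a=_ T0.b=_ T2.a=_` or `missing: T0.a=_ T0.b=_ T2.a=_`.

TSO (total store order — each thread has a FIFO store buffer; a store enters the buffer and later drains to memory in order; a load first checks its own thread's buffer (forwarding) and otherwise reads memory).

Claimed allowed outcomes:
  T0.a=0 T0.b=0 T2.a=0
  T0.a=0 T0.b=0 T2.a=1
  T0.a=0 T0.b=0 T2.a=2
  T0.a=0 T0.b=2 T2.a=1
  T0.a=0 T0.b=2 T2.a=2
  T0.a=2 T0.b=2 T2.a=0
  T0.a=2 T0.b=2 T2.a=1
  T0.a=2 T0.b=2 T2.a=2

missing: T0.a=0 T0.b=2 T2.a=0

outcome vector order: (T0.a,T0.b,T2.a)
under TSO → 0/0/0, 0/0/1, 0/0/2, 0/2/0, 0/2/1, 0/2/2, 2/2/0, 2/2/1, 2/2/2
TSO∖claimed = {0/2/0}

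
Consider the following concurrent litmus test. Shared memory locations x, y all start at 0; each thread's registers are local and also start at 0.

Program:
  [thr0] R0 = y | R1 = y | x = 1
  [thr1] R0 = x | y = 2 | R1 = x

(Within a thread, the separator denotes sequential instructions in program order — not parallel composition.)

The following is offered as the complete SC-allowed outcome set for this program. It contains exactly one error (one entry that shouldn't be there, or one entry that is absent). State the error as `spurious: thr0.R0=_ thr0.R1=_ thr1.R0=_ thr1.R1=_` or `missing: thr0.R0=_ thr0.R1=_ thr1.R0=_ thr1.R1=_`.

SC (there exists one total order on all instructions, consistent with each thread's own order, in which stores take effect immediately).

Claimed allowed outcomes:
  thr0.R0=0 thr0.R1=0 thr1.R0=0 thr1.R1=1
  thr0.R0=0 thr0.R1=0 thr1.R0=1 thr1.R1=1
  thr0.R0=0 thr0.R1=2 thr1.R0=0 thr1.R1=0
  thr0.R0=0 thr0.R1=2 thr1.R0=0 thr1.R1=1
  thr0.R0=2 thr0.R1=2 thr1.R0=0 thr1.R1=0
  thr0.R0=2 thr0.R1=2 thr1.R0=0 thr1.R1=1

missing: thr0.R0=0 thr0.R1=0 thr1.R0=0 thr1.R1=0

outcome vector order: (thr0.R0,thr0.R1,thr1.R0,thr1.R1)
SC: 7 outcomes — {(0,0,0,0) (0,0,0,1) (0,0,1,1) (0,2,0,0) (0,2,0,1) (2,2,0,0) (2,2,0,1)}
SC∖claimed = {(0,0,0,0)}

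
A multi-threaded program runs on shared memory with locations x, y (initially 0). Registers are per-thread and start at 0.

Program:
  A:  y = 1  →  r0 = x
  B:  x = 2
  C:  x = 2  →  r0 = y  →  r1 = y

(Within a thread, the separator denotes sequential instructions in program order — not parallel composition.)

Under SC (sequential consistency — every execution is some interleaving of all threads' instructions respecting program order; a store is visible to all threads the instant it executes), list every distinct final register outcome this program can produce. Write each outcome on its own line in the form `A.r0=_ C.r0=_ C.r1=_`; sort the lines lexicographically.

outcome vector order: (A.r0,C.r0,C.r1)
|SC outcomes| = 4

A.r0=0 C.r0=1 C.r1=1
A.r0=2 C.r0=0 C.r1=0
A.r0=2 C.r0=0 C.r1=1
A.r0=2 C.r0=1 C.r1=1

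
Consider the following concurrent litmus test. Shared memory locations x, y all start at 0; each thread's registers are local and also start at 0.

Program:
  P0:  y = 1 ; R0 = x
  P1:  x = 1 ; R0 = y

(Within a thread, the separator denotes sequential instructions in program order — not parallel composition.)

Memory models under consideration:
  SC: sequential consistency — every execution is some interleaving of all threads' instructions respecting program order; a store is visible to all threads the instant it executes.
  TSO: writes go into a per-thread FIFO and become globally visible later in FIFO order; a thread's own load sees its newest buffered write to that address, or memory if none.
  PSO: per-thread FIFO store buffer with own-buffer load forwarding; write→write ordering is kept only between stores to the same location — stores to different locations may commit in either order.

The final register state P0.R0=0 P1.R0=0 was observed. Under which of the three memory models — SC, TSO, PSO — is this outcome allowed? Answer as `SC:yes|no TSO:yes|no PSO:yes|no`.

outcome vector order: (P0.R0,P1.R0)
[SC] allowed = {(0,1) (1,0) (1,1)}
[TSO] allowed = {(0,0) (0,1) (1,0) (1,1)}
[PSO] allowed = {(0,0) (0,1) (1,0) (1,1)}
target (0,0) ∈ {TSO,PSO}

SC:no TSO:yes PSO:yes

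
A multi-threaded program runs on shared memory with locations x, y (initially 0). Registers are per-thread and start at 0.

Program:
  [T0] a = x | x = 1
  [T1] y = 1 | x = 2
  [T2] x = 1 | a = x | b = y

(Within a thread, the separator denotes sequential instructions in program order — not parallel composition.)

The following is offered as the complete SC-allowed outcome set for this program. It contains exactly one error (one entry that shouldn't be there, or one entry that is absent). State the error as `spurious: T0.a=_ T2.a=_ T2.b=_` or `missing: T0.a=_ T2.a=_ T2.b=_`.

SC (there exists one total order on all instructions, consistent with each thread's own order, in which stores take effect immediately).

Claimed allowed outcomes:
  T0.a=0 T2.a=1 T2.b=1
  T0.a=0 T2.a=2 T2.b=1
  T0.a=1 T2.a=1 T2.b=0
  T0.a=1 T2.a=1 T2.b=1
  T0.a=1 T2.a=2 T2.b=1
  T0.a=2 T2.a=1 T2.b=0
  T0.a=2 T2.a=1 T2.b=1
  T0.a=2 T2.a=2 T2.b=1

outcome vector order: (T0.a,T2.a,T2.b)
SC: 9 outcomes — {<0 1 0>, <0 1 1>, <0 2 1>, <1 1 0>, <1 1 1>, <1 2 1>, <2 1 0>, <2 1 1>, <2 2 1>}
SC∖claimed = {<0 1 0>}

missing: T0.a=0 T2.a=1 T2.b=0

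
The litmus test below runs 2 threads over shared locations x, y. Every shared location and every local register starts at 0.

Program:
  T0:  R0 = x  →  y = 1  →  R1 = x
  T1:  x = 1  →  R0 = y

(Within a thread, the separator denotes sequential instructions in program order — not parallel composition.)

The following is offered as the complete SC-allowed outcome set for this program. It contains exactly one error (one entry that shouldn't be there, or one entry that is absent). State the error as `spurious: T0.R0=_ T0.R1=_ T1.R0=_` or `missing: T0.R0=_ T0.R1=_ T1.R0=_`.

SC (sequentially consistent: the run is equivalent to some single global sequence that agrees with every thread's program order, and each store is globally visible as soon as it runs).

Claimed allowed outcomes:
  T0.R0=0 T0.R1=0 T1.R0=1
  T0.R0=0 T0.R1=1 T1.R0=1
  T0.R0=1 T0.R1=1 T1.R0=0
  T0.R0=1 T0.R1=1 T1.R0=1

outcome vector order: (T0.R0,T0.R1,T1.R0)
under SC → <0 0 1>, <0 1 0>, <0 1 1>, <1 1 0>, <1 1 1>
SC∖claimed = {<0 1 0>}

missing: T0.R0=0 T0.R1=1 T1.R0=0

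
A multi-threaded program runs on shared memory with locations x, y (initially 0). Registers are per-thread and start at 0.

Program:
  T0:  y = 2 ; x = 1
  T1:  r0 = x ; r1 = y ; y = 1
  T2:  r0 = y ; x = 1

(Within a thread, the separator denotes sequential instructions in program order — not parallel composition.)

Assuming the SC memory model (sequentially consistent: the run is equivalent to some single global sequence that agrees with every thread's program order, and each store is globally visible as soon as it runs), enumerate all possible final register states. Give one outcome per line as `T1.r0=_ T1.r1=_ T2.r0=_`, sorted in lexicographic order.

outcome vector order: (T1.r0,T1.r1,T2.r0)
|SC outcomes| = 10

T1.r0=0 T1.r1=0 T2.r0=0
T1.r0=0 T1.r1=0 T2.r0=1
T1.r0=0 T1.r1=0 T2.r0=2
T1.r0=0 T1.r1=2 T2.r0=0
T1.r0=0 T1.r1=2 T2.r0=1
T1.r0=0 T1.r1=2 T2.r0=2
T1.r0=1 T1.r1=0 T2.r0=0
T1.r0=1 T1.r1=2 T2.r0=0
T1.r0=1 T1.r1=2 T2.r0=1
T1.r0=1 T1.r1=2 T2.r0=2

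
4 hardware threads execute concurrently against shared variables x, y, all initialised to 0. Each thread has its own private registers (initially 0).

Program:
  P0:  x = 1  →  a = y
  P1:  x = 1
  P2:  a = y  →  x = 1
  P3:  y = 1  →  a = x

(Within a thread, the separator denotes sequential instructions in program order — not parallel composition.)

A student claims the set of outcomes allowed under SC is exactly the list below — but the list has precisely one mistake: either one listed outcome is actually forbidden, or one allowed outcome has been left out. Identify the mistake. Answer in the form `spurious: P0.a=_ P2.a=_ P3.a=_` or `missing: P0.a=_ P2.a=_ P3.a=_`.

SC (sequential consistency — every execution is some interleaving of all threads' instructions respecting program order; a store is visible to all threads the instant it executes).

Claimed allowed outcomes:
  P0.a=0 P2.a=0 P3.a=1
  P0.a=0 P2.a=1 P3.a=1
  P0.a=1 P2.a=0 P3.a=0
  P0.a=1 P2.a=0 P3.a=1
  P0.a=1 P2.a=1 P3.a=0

missing: P0.a=1 P2.a=1 P3.a=1

outcome vector order: (P0.a,P2.a,P3.a)
[SC] allowed = {<0 0 1>; <0 1 1>; <1 0 0>; <1 0 1>; <1 1 0>; <1 1 1>}
SC∖claimed = {<1 1 1>}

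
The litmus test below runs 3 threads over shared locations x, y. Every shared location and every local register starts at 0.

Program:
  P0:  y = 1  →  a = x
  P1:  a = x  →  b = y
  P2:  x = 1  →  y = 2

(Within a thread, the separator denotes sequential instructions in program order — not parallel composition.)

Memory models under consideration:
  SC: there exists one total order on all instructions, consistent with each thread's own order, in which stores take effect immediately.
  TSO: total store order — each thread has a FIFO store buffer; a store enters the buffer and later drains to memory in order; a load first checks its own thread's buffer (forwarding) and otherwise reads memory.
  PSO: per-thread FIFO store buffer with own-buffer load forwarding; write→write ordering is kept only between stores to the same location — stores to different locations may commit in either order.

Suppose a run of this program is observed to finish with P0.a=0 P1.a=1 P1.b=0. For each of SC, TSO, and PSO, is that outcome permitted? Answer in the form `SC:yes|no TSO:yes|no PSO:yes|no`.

outcome vector order: (P0.a,P1.a,P1.b)
under SC → (0,0,0) (0,0,1) (0,0,2) (0,1,1) (0,1,2) (1,0,0) (1,0,1) (1,0,2) (1,1,0) (1,1,1) (1,1,2)
under TSO → (0,0,0) (0,0,1) (0,0,2) (0,1,0) (0,1,1) (0,1,2) (1,0,0) (1,0,1) (1,0,2) (1,1,0) (1,1,1) (1,1,2)
under PSO → (0,0,0) (0,0,1) (0,0,2) (0,1,0) (0,1,1) (0,1,2) (1,0,0) (1,0,1) (1,0,2) (1,1,0) (1,1,1) (1,1,2)
target (0,1,0) ∈ {TSO,PSO}

SC:no TSO:yes PSO:yes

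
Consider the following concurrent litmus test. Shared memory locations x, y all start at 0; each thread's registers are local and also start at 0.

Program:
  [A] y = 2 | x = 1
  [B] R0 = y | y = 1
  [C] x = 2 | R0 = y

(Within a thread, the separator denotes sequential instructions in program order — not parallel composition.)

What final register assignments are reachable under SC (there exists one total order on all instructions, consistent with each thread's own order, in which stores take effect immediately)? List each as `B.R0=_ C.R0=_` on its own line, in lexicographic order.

B.R0=0 C.R0=0
B.R0=0 C.R0=1
B.R0=0 C.R0=2
B.R0=2 C.R0=0
B.R0=2 C.R0=1
B.R0=2 C.R0=2

outcome vector order: (B.R0,C.R0)
|SC outcomes| = 6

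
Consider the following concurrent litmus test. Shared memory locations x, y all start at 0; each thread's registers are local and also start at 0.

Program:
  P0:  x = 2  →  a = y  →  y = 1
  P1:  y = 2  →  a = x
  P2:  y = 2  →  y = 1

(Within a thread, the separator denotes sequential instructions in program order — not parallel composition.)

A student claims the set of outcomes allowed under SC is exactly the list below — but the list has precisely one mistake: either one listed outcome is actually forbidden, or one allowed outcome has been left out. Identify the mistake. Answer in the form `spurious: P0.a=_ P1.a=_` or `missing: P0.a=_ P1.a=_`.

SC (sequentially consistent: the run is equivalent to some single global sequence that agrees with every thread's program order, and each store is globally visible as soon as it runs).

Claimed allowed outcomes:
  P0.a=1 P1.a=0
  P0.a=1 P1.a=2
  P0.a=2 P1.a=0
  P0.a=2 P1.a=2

outcome vector order: (P0.a,P1.a)
SC: 5 outcomes — {<0 2>, <1 0>, <1 2>, <2 0>, <2 2>}
SC∖claimed = {<0 2>}

missing: P0.a=0 P1.a=2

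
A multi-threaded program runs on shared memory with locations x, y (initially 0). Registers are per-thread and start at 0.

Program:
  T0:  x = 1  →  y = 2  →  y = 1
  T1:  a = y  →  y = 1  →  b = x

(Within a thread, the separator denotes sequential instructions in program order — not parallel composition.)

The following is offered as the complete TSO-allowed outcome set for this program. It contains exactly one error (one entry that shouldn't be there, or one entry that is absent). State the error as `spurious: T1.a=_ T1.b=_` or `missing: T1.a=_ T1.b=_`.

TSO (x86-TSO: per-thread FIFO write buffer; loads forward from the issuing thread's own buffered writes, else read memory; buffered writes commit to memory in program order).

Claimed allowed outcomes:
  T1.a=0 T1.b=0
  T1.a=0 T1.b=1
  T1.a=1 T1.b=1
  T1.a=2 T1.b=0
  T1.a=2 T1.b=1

spurious: T1.a=2 T1.b=0

outcome vector order: (T1.a,T1.b)
TSO (4): (0,0); (0,1); (1,1); (2,1)
claimed∖TSO = {(2,0)}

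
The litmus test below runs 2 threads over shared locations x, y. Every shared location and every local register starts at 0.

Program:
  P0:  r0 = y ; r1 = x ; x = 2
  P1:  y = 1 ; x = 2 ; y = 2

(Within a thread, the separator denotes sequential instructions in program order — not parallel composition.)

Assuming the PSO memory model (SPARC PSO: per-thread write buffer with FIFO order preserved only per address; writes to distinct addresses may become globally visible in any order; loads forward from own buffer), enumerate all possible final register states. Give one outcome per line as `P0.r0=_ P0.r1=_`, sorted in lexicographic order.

outcome vector order: (P0.r0,P0.r1)
|PSO outcomes| = 6

P0.r0=0 P0.r1=0
P0.r0=0 P0.r1=2
P0.r0=1 P0.r1=0
P0.r0=1 P0.r1=2
P0.r0=2 P0.r1=0
P0.r0=2 P0.r1=2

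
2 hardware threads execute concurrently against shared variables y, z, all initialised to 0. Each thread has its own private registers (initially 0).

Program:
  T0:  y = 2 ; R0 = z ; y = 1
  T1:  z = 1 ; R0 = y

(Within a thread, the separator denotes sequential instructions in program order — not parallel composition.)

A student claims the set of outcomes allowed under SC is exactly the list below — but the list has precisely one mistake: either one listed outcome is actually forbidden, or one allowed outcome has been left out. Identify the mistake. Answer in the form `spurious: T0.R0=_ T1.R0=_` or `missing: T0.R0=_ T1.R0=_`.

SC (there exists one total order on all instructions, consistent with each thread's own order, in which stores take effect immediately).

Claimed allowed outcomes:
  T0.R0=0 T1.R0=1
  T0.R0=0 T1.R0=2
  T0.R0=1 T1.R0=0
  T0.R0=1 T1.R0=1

missing: T0.R0=1 T1.R0=2

outcome vector order: (T0.R0,T1.R0)
[SC] allowed = {0/1 0/2 1/0 1/1 1/2}
SC∖claimed = {1/2}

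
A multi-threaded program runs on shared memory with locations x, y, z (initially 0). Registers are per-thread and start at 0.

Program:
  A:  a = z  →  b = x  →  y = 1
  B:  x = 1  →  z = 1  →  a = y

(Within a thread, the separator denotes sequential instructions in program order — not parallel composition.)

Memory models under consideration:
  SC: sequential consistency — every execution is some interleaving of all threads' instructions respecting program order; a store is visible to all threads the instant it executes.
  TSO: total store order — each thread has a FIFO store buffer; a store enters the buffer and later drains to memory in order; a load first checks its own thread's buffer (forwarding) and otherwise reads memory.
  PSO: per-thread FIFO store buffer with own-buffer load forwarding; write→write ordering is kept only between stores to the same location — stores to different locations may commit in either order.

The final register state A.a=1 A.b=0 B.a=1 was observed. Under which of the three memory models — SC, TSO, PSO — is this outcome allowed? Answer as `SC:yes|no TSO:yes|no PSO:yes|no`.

SC:no TSO:no PSO:yes

outcome vector order: (A.a,A.b,B.a)
SC: 6 outcomes — {000, 001, 010, 011, 110, 111}
TSO: 6 outcomes — {000, 001, 010, 011, 110, 111}
PSO: 8 outcomes — {000, 001, 010, 011, 100, 101, 110, 111}
target 101 ∈ {PSO}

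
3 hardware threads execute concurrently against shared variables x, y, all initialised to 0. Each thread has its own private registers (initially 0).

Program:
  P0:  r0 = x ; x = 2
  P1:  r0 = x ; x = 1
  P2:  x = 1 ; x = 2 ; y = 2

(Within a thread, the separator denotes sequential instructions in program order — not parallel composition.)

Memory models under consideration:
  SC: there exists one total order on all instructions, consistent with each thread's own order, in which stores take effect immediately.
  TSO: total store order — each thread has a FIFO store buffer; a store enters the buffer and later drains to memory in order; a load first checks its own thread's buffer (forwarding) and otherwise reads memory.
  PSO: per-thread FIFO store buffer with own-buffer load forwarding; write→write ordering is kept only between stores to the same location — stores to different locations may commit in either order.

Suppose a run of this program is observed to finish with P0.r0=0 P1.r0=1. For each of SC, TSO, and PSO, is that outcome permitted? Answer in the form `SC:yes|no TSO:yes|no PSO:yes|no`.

SC:yes TSO:yes PSO:yes

outcome vector order: (P0.r0,P1.r0)
[SC] allowed = {0/0, 0/1, 0/2, 1/0, 1/1, 1/2, 2/0, 2/1, 2/2}
[TSO] allowed = {0/0, 0/1, 0/2, 1/0, 1/1, 1/2, 2/0, 2/1, 2/2}
[PSO] allowed = {0/0, 0/1, 0/2, 1/0, 1/1, 1/2, 2/0, 2/1, 2/2}
target 0/1 ∈ {SC,TSO,PSO}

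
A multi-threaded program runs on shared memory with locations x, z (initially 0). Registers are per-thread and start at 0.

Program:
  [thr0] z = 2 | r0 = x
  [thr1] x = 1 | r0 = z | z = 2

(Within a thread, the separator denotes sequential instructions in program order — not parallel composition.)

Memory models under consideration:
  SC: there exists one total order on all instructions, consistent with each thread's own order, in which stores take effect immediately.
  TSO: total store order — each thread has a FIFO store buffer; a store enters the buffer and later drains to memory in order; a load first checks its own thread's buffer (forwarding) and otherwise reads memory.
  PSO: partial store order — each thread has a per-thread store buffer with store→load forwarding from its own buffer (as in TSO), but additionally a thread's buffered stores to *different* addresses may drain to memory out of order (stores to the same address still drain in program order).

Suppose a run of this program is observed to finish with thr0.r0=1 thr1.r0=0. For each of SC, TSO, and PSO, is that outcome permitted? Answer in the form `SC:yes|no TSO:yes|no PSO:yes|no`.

SC:yes TSO:yes PSO:yes

outcome vector order: (thr0.r0,thr1.r0)
SC (3): (0,2), (1,0), (1,2)
TSO (4): (0,0), (0,2), (1,0), (1,2)
PSO (4): (0,0), (0,2), (1,0), (1,2)
target (1,0) ∈ {SC,TSO,PSO}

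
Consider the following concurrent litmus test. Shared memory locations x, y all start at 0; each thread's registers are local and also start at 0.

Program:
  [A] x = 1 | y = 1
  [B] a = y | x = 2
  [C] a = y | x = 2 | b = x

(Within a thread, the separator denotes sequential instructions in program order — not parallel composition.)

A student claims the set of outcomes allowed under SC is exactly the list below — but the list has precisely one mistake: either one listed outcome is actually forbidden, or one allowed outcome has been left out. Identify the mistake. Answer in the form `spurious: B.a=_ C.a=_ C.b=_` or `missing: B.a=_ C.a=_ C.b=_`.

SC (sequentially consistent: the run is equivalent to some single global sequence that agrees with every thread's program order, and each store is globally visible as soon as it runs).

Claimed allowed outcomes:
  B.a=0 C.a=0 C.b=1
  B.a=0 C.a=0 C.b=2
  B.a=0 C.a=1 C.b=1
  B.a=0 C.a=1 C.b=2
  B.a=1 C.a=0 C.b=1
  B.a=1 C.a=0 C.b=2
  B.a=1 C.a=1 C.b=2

spurious: B.a=0 C.a=1 C.b=1

outcome vector order: (B.a,C.a,C.b)
under SC → 0/0/1 0/0/2 0/1/2 1/0/1 1/0/2 1/1/2
claimed∖SC = {0/1/1}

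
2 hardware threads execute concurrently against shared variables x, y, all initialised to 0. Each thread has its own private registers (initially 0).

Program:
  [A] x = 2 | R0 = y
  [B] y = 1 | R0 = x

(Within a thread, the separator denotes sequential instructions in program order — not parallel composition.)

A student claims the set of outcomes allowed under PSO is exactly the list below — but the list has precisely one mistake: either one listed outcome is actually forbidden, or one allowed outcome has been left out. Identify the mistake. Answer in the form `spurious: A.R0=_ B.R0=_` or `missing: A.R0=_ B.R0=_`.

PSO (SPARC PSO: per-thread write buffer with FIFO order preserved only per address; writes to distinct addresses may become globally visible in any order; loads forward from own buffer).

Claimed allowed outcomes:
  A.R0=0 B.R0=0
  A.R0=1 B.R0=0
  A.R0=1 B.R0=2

missing: A.R0=0 B.R0=2

outcome vector order: (A.R0,B.R0)
[PSO] allowed = {00; 02; 10; 12}
PSO∖claimed = {02}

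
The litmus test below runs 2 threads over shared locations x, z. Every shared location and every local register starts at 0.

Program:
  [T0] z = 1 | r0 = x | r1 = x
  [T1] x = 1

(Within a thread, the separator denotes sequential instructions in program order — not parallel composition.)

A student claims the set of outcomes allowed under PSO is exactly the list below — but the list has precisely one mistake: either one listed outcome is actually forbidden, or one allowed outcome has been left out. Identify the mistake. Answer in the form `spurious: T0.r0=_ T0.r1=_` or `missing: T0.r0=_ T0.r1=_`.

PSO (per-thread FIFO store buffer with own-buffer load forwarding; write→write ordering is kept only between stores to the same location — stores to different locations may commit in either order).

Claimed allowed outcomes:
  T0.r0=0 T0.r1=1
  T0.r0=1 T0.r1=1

missing: T0.r0=0 T0.r1=0

outcome vector order: (T0.r0,T0.r1)
PSO (3): (0,0), (0,1), (1,1)
PSO∖claimed = {(0,0)}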